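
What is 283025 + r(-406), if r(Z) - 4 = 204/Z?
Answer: 57454785/203 ≈ 2.8303e+5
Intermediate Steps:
r(Z) = 4 + 204/Z
283025 + r(-406) = 283025 + (4 + 204/(-406)) = 283025 + (4 + 204*(-1/406)) = 283025 + (4 - 102/203) = 283025 + 710/203 = 57454785/203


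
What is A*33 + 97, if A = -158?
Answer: -5117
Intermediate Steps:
A*33 + 97 = -158*33 + 97 = -5214 + 97 = -5117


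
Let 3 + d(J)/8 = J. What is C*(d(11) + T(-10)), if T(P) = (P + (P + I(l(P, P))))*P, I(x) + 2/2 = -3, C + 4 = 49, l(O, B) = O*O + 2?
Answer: 13680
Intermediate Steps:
l(O, B) = 2 + O² (l(O, B) = O² + 2 = 2 + O²)
C = 45 (C = -4 + 49 = 45)
I(x) = -4 (I(x) = -1 - 3 = -4)
T(P) = P*(-4 + 2*P) (T(P) = (P + (P - 4))*P = (P + (-4 + P))*P = (-4 + 2*P)*P = P*(-4 + 2*P))
d(J) = -24 + 8*J
C*(d(11) + T(-10)) = 45*((-24 + 8*11) + 2*(-10)*(-2 - 10)) = 45*((-24 + 88) + 2*(-10)*(-12)) = 45*(64 + 240) = 45*304 = 13680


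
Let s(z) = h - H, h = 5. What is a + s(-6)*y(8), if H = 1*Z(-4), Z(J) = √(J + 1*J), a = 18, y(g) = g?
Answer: 58 - 16*I*√2 ≈ 58.0 - 22.627*I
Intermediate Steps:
Z(J) = √2*√J (Z(J) = √(J + J) = √(2*J) = √2*√J)
H = 2*I*√2 (H = 1*(√2*√(-4)) = 1*(√2*(2*I)) = 1*(2*I*√2) = 2*I*√2 ≈ 2.8284*I)
s(z) = 5 - 2*I*√2
a + s(-6)*y(8) = 18 + (5 - 2*I*√2)*8 = 18 + (40 - 16*I*√2) = 58 - 16*I*√2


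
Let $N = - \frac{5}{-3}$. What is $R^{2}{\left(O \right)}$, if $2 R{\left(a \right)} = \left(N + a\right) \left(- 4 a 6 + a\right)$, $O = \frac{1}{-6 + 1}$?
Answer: $\frac{64009}{5625} \approx 11.379$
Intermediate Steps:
$N = \frac{5}{3}$ ($N = \left(-5\right) \left(- \frac{1}{3}\right) = \frac{5}{3} \approx 1.6667$)
$O = - \frac{1}{5}$ ($O = \frac{1}{-5} = - \frac{1}{5} \approx -0.2$)
$R{\left(a \right)} = - \frac{23 a \left(\frac{5}{3} + a\right)}{2}$ ($R{\left(a \right)} = \frac{\left(\frac{5}{3} + a\right) \left(- 4 a 6 + a\right)}{2} = \frac{\left(\frac{5}{3} + a\right) \left(- 24 a + a\right)}{2} = \frac{\left(\frac{5}{3} + a\right) \left(- 23 a\right)}{2} = \frac{\left(-23\right) a \left(\frac{5}{3} + a\right)}{2} = - \frac{23 a \left(\frac{5}{3} + a\right)}{2}$)
$R^{2}{\left(O \right)} = \left(\left(- \frac{23}{6}\right) \left(- \frac{1}{5}\right) \left(5 + 3 \left(- \frac{1}{5}\right)\right)\right)^{2} = \left(\left(- \frac{23}{6}\right) \left(- \frac{1}{5}\right) \left(5 - \frac{3}{5}\right)\right)^{2} = \left(\left(- \frac{23}{6}\right) \left(- \frac{1}{5}\right) \frac{22}{5}\right)^{2} = \left(\frac{253}{75}\right)^{2} = \frac{64009}{5625}$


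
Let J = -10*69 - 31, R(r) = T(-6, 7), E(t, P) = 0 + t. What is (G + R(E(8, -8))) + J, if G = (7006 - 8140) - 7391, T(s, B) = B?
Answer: -9239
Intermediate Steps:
E(t, P) = t
R(r) = 7
G = -8525 (G = -1134 - 7391 = -8525)
J = -721 (J = -690 - 31 = -721)
(G + R(E(8, -8))) + J = (-8525 + 7) - 721 = -8518 - 721 = -9239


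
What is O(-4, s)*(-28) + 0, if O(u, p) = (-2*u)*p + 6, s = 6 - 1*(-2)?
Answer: -1960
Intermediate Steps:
s = 8 (s = 6 + 2 = 8)
O(u, p) = 6 - 2*p*u (O(u, p) = -2*p*u + 6 = 6 - 2*p*u)
O(-4, s)*(-28) + 0 = (6 - 2*8*(-4))*(-28) + 0 = (6 + 64)*(-28) + 0 = 70*(-28) + 0 = -1960 + 0 = -1960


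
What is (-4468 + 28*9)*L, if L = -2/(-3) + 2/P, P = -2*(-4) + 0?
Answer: -11594/3 ≈ -3864.7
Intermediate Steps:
P = 8 (P = 8 + 0 = 8)
L = 11/12 (L = -2/(-3) + 2/8 = -2*(-⅓) + 2*(⅛) = ⅔ + ¼ = 11/12 ≈ 0.91667)
(-4468 + 28*9)*L = (-4468 + 28*9)*(11/12) = (-4468 + 252)*(11/12) = -4216*11/12 = -11594/3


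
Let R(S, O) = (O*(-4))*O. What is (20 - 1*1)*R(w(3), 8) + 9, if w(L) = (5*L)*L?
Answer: -4855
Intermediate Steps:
w(L) = 5*L**2
R(S, O) = -4*O**2 (R(S, O) = (-4*O)*O = -4*O**2)
(20 - 1*1)*R(w(3), 8) + 9 = (20 - 1*1)*(-4*8**2) + 9 = (20 - 1)*(-4*64) + 9 = 19*(-256) + 9 = -4864 + 9 = -4855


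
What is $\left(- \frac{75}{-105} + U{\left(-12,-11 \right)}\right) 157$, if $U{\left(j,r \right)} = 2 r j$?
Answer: $\frac{290921}{7} \approx 41560.0$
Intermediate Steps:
$U{\left(j,r \right)} = 2 j r$
$\left(- \frac{75}{-105} + U{\left(-12,-11 \right)}\right) 157 = \left(- \frac{75}{-105} + 2 \left(-12\right) \left(-11\right)\right) 157 = \left(\left(-75\right) \left(- \frac{1}{105}\right) + 264\right) 157 = \left(\frac{5}{7} + 264\right) 157 = \frac{1853}{7} \cdot 157 = \frac{290921}{7}$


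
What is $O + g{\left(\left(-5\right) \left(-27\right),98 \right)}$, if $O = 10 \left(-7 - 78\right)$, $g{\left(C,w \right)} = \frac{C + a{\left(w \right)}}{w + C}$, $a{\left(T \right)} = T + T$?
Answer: $- \frac{197719}{233} \approx -848.58$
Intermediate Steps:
$a{\left(T \right)} = 2 T$
$g{\left(C,w \right)} = \frac{C + 2 w}{C + w}$ ($g{\left(C,w \right)} = \frac{C + 2 w}{w + C} = \frac{C + 2 w}{C + w}$)
$O = -850$ ($O = 10 \left(-85\right) = -850$)
$O + g{\left(\left(-5\right) \left(-27\right),98 \right)} = -850 + \frac{\left(-5\right) \left(-27\right) + 2 \cdot 98}{\left(-5\right) \left(-27\right) + 98} = -850 + \frac{135 + 196}{135 + 98} = -850 + \frac{1}{233} \cdot 331 = -850 + \frac{331}{233} = - \frac{197719}{233}$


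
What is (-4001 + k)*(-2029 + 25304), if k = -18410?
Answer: -521616025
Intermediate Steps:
(-4001 + k)*(-2029 + 25304) = (-4001 - 18410)*(-2029 + 25304) = -22411*23275 = -521616025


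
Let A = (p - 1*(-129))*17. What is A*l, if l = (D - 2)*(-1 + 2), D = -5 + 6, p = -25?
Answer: -1768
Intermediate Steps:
D = 1
A = 1768 (A = (-25 - 1*(-129))*17 = (-25 + 129)*17 = 104*17 = 1768)
l = -1 (l = (1 - 2)*(-1 + 2) = -1*1 = -1)
A*l = 1768*(-1) = -1768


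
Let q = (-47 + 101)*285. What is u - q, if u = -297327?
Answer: -312717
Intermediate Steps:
q = 15390 (q = 54*285 = 15390)
u - q = -297327 - 1*15390 = -297327 - 15390 = -312717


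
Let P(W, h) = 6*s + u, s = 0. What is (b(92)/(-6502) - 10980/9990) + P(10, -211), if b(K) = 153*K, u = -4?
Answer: -2621284/360861 ≈ -7.2640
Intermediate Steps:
P(W, h) = -4 (P(W, h) = 6*0 - 4 = 0 - 4 = -4)
(b(92)/(-6502) - 10980/9990) + P(10, -211) = ((153*92)/(-6502) - 10980/9990) - 4 = (14076*(-1/6502) - 10980*1/9990) - 4 = (-7038/3251 - 122/111) - 4 = -1177840/360861 - 4 = -2621284/360861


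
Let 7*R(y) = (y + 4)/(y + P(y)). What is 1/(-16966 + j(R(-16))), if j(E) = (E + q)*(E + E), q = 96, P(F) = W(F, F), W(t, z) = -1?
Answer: -14161/239981062 ≈ -5.9009e-5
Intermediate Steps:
P(F) = -1
R(y) = (4 + y)/(7*(-1 + y)) (R(y) = ((y + 4)/(y - 1))/7 = ((4 + y)/(-1 + y))/7 = (4 + y)/(7*(-1 + y)))
j(E) = 2*E*(96 + E) (j(E) = (E + 96)*(E + E) = (96 + E)*(2*E) = 2*E*(96 + E))
1/(-16966 + j(R(-16))) = 1/(-16966 + 2*((4 - 16)/(7*(-1 - 16)))*(96 + (4 - 16)/(7*(-1 - 16)))) = 1/(-16966 + 2*((1/7)*(-12)/(-17))*(96 + (1/7)*(-12)/(-17))) = 1/(-16966 + 2*((1/7)*(-1/17)*(-12))*(96 + (1/7)*(-1/17)*(-12))) = 1/(-16966 + 2*(12/119)*(96 + 12/119)) = 1/(-16966 + 2*(12/119)*(11436/119)) = 1/(-16966 + 274464/14161) = 1/(-239981062/14161) = -14161/239981062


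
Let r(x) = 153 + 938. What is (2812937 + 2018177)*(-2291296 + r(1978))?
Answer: -11064241438370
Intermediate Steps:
r(x) = 1091
(2812937 + 2018177)*(-2291296 + r(1978)) = (2812937 + 2018177)*(-2291296 + 1091) = 4831114*(-2290205) = -11064241438370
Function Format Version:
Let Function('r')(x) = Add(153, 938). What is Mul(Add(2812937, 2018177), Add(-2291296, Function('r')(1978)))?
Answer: -11064241438370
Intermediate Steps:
Function('r')(x) = 1091
Mul(Add(2812937, 2018177), Add(-2291296, Function('r')(1978))) = Mul(Add(2812937, 2018177), Add(-2291296, 1091)) = Mul(4831114, -2290205) = -11064241438370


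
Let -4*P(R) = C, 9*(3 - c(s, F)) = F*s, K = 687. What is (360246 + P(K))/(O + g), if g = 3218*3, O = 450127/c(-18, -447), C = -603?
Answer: 1284454017/32606348 ≈ 39.393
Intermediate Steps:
c(s, F) = 3 - F*s/9
P(R) = 603/4 (P(R) = -1/4*(-603) = 603/4)
O = -450127/891 (O = 450127/(3 - 1/9*(-447)*(-18)) = 450127/(3 - 894) = 450127/(-891) = 450127*(-1/891) = -450127/891 ≈ -505.19)
g = 9654
(360246 + P(K))/(O + g) = (360246 + 603/4)/(-450127/891 + 9654) = 1441587/(4*(8151587/891)) = (1441587/4)*(891/8151587) = 1284454017/32606348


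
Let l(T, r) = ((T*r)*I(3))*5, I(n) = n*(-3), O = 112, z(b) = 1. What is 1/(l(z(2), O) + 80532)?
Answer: 1/75492 ≈ 1.3246e-5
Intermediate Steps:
I(n) = -3*n
l(T, r) = -45*T*r (l(T, r) = ((T*r)*(-3*3))*5 = ((T*r)*(-9))*5 = -9*T*r*5 = -45*T*r)
1/(l(z(2), O) + 80532) = 1/(-45*1*112 + 80532) = 1/(-5040 + 80532) = 1/75492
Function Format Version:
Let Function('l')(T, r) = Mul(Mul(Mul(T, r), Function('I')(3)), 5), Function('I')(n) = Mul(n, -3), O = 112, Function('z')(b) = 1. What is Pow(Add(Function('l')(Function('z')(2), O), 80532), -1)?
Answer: Rational(1, 75492) ≈ 1.3246e-5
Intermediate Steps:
Function('I')(n) = Mul(-3, n)
Function('l')(T, r) = Mul(-45, T, r) (Function('l')(T, r) = Mul(Mul(Mul(T, r), Mul(-3, 3)), 5) = Mul(Mul(Mul(T, r), -9), 5) = Mul(Mul(-9, T, r), 5) = Mul(-45, T, r))
Pow(Add(Function('l')(Function('z')(2), O), 80532), -1) = Pow(Add(Mul(-45, 1, 112), 80532), -1) = Pow(Add(-5040, 80532), -1) = Pow(75492, -1) = Rational(1, 75492)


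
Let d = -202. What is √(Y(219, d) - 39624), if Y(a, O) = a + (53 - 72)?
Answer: 16*I*√154 ≈ 198.55*I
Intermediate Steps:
Y(a, O) = -19 + a (Y(a, O) = a - 19 = -19 + a)
√(Y(219, d) - 39624) = √((-19 + 219) - 39624) = √(200 - 39624) = √(-39424) = 16*I*√154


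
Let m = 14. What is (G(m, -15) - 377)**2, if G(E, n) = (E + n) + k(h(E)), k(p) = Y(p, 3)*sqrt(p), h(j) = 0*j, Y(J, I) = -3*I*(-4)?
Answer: 142884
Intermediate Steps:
Y(J, I) = 12*I
h(j) = 0
k(p) = 36*sqrt(p) (k(p) = (12*3)*sqrt(p) = 36*sqrt(p))
G(E, n) = E + n (G(E, n) = (E + n) + 36*sqrt(0) = (E + n) + 36*0 = (E + n) + 0 = E + n)
(G(m, -15) - 377)**2 = ((14 - 15) - 377)**2 = (-1 - 377)**2 = (-378)**2 = 142884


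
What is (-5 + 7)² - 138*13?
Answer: -1790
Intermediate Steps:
(-5 + 7)² - 138*13 = 2² - 1794 = 4 - 1794 = -1790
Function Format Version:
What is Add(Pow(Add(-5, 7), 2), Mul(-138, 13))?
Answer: -1790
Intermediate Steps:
Add(Pow(Add(-5, 7), 2), Mul(-138, 13)) = Add(Pow(2, 2), -1794) = Add(4, -1794) = -1790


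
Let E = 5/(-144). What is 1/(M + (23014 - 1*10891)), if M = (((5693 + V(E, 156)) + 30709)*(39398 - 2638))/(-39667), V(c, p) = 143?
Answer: -39667/862511159 ≈ -4.5990e-5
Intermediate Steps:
E = -5/144 (E = 5*(-1/144) = -5/144 ≈ -0.034722)
M = -1343394200/39667 (M = (((5693 + 143) + 30709)*(39398 - 2638))/(-39667) = ((5836 + 30709)*36760)*(-1/39667) = (36545*36760)*(-1/39667) = 1343394200*(-1/39667) = -1343394200/39667 ≈ -33867.)
1/(M + (23014 - 1*10891)) = 1/(-1343394200/39667 + (23014 - 1*10891)) = 1/(-1343394200/39667 + (23014 - 10891)) = 1/(-1343394200/39667 + 12123) = 1/(-862511159/39667) = -39667/862511159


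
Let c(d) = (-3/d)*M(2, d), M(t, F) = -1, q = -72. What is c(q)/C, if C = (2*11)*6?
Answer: -1/3168 ≈ -0.00031566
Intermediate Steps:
C = 132 (C = 22*6 = 132)
c(d) = 3/d (c(d) = -3/d*(-1) = 3/d)
c(q)/C = (3/(-72))/132 = (3*(-1/72))*(1/132) = -1/24*1/132 = -1/3168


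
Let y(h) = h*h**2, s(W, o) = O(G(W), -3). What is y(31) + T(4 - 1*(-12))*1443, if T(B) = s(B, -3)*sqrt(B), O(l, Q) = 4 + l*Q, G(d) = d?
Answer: -224177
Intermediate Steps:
O(l, Q) = 4 + Q*l
s(W, o) = 4 - 3*W
T(B) = sqrt(B)*(4 - 3*B) (T(B) = (4 - 3*B)*sqrt(B) = sqrt(B)*(4 - 3*B))
y(h) = h**3
y(31) + T(4 - 1*(-12))*1443 = 31**3 + (sqrt(4 - 1*(-12))*(4 - 3*(4 - 1*(-12))))*1443 = 29791 + (sqrt(4 + 12)*(4 - 3*(4 + 12)))*1443 = 29791 + (sqrt(16)*(4 - 3*16))*1443 = 29791 + (4*(4 - 48))*1443 = 29791 + (4*(-44))*1443 = 29791 - 176*1443 = 29791 - 253968 = -224177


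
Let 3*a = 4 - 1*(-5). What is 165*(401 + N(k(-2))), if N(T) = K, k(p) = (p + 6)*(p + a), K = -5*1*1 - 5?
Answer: 64515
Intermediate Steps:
a = 3 (a = (4 - 1*(-5))/3 = (4 + 5)/3 = (⅓)*9 = 3)
K = -10 (K = -5*1 - 5 = -5 - 5 = -10)
k(p) = (3 + p)*(6 + p) (k(p) = (p + 6)*(p + 3) = (6 + p)*(3 + p) = (3 + p)*(6 + p))
N(T) = -10
165*(401 + N(k(-2))) = 165*(401 - 10) = 165*391 = 64515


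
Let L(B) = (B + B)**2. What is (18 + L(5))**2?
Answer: 13924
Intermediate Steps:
L(B) = 4*B**2 (L(B) = (2*B)**2 = 4*B**2)
(18 + L(5))**2 = (18 + 4*5**2)**2 = (18 + 4*25)**2 = (18 + 100)**2 = 118**2 = 13924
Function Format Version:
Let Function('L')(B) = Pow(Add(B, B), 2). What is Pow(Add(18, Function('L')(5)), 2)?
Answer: 13924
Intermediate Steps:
Function('L')(B) = Mul(4, Pow(B, 2)) (Function('L')(B) = Pow(Mul(2, B), 2) = Mul(4, Pow(B, 2)))
Pow(Add(18, Function('L')(5)), 2) = Pow(Add(18, Mul(4, Pow(5, 2))), 2) = Pow(Add(18, Mul(4, 25)), 2) = Pow(Add(18, 100), 2) = Pow(118, 2) = 13924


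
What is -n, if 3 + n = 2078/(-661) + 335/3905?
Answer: 3127354/516241 ≈ 6.0579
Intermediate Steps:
n = -3127354/516241 (n = -3 + (2078/(-661) + 335/3905) = -3 + (2078*(-1/661) + 335*(1/3905)) = -3 + (-2078/661 + 67/781) = -3 - 1578631/516241 = -3127354/516241 ≈ -6.0579)
-n = -1*(-3127354/516241) = 3127354/516241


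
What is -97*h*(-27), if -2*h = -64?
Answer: 83808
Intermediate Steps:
h = 32 (h = -1/2*(-64) = 32)
-97*h*(-27) = -97*32*(-27) = -3104*(-27) = 83808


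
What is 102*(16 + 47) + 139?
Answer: 6565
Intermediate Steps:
102*(16 + 47) + 139 = 102*63 + 139 = 6426 + 139 = 6565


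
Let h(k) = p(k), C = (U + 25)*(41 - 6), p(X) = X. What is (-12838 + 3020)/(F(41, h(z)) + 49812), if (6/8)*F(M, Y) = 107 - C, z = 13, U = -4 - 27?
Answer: -14727/75352 ≈ -0.19544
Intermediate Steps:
U = -31
C = -210 (C = (-31 + 25)*(41 - 6) = -6*35 = -210)
h(k) = k
F(M, Y) = 1268/3 (F(M, Y) = 4*(107 - 1*(-210))/3 = 4*(107 + 210)/3 = (4/3)*317 = 1268/3)
(-12838 + 3020)/(F(41, h(z)) + 49812) = (-12838 + 3020)/(1268/3 + 49812) = -9818/150704/3 = -9818*3/150704 = -14727/75352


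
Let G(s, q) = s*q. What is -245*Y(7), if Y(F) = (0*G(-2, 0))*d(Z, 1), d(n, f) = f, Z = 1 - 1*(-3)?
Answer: 0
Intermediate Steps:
Z = 4 (Z = 1 + 3 = 4)
G(s, q) = q*s
Y(F) = 0 (Y(F) = (0*(0*(-2)))*1 = (0*0)*1 = 0*1 = 0)
-245*Y(7) = -245*0 = 0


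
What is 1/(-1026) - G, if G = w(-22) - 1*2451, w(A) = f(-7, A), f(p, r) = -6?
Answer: 2520881/1026 ≈ 2457.0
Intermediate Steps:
w(A) = -6
G = -2457 (G = -6 - 1*2451 = -6 - 2451 = -2457)
1/(-1026) - G = 1/(-1026) - 1*(-2457) = -1/1026 + 2457 = 2520881/1026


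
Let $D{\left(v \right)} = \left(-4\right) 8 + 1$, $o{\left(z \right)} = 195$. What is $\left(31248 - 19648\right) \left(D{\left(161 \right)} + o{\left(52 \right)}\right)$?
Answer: $1902400$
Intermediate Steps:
$D{\left(v \right)} = -31$ ($D{\left(v \right)} = -32 + 1 = -31$)
$\left(31248 - 19648\right) \left(D{\left(161 \right)} + o{\left(52 \right)}\right) = \left(31248 - 19648\right) \left(-31 + 195\right) = \left(31248 + \left(-23207 + 3559\right)\right) 164 = \left(31248 - 19648\right) 164 = 11600 \cdot 164 = 1902400$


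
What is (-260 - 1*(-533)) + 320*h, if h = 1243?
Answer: 398033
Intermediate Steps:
(-260 - 1*(-533)) + 320*h = (-260 - 1*(-533)) + 320*1243 = (-260 + 533) + 397760 = 273 + 397760 = 398033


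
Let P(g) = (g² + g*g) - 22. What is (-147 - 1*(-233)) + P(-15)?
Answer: 514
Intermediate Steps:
P(g) = -22 + 2*g² (P(g) = (g² + g²) - 22 = 2*g² - 22 = -22 + 2*g²)
(-147 - 1*(-233)) + P(-15) = (-147 - 1*(-233)) + (-22 + 2*(-15)²) = (-147 + 233) + (-22 + 2*225) = 86 + (-22 + 450) = 86 + 428 = 514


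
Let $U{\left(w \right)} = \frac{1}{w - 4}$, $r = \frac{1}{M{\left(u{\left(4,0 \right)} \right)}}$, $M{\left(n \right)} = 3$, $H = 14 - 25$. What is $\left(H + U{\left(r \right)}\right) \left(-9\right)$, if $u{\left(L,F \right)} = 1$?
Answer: $\frac{1116}{11} \approx 101.45$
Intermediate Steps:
$H = -11$
$r = \frac{1}{3} \approx 0.33333$
$U{\left(w \right)} = \frac{1}{-4 + w}$
$\left(H + U{\left(r \right)}\right) \left(-9\right) = \left(-11 + \frac{1}{-4 + \frac{1}{3}}\right) \left(-9\right) = \left(-11 + \frac{1}{- \frac{11}{3}}\right) \left(-9\right) = \left(-11 - \frac{3}{11}\right) \left(-9\right) = \left(- \frac{124}{11}\right) \left(-9\right) = \frac{1116}{11}$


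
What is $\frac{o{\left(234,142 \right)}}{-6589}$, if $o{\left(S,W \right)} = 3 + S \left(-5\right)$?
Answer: $\frac{1167}{6589} \approx 0.17711$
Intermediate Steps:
$o{\left(S,W \right)} = 3 - 5 S$
$\frac{o{\left(234,142 \right)}}{-6589} = \frac{3 - 1170}{-6589} = \left(3 - 1170\right) \left(- \frac{1}{6589}\right) = \left(-1167\right) \left(- \frac{1}{6589}\right) = \frac{1167}{6589}$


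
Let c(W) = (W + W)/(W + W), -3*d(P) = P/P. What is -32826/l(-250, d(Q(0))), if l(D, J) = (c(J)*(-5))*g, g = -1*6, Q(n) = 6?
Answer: -5471/5 ≈ -1094.2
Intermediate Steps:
g = -6
d(P) = -⅓ (d(P) = -P/(3*P) = -⅓*1 = -⅓)
c(W) = 1 (c(W) = (2*W)/((2*W)) = (2*W)*(1/(2*W)) = 1)
l(D, J) = 30 (l(D, J) = (1*(-5))*(-6) = -5*(-6) = 30)
-32826/l(-250, d(Q(0))) = -32826/30 = -32826*1/30 = -5471/5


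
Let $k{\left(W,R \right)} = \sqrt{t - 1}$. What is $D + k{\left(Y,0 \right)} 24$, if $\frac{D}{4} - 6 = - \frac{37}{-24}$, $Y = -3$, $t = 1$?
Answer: $\frac{181}{6} \approx 30.167$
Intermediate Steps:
$k{\left(W,R \right)} = 0$ ($k{\left(W,R \right)} = \sqrt{1 - 1} = \sqrt{0} = 0$)
$D = \frac{181}{6}$ ($D = 24 + 4 \left(- \frac{37}{-24}\right) = 24 + 4 \left(\left(-37\right) \left(- \frac{1}{24}\right)\right) = 24 + 4 \cdot \frac{37}{24} = 24 + \frac{37}{6} = \frac{181}{6} \approx 30.167$)
$D + k{\left(Y,0 \right)} 24 = \frac{181}{6} + 0 \cdot 24 = \frac{181}{6} + 0 = \frac{181}{6}$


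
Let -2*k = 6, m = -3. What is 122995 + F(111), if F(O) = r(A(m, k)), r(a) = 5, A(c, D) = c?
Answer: 123000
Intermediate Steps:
k = -3 (k = -1/2*6 = -3)
F(O) = 5
122995 + F(111) = 122995 + 5 = 123000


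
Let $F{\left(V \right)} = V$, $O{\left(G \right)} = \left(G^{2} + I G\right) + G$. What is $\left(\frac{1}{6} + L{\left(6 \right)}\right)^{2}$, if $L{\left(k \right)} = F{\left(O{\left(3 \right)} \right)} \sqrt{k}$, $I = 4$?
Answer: $\frac{124417}{36} + 8 \sqrt{6} \approx 3475.6$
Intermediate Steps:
$O{\left(G \right)} = G^{2} + 5 G$ ($O{\left(G \right)} = \left(G^{2} + 4 G\right) + G = G^{2} + 5 G$)
$L{\left(k \right)} = 24 \sqrt{k}$ ($L{\left(k \right)} = 3 \left(5 + 3\right) \sqrt{k} = 3 \cdot 8 \sqrt{k} = 24 \sqrt{k}$)
$\left(\frac{1}{6} + L{\left(6 \right)}\right)^{2} = \left(\frac{1}{6} + 24 \sqrt{6}\right)^{2}$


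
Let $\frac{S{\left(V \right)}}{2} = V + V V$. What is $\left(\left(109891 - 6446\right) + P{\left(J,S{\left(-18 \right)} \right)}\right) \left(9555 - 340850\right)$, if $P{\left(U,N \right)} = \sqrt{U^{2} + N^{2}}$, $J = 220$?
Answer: $-34270811275 - 1325180 \sqrt{26434} \approx -3.4486 \cdot 10^{10}$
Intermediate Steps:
$S{\left(V \right)} = 2 V + 2 V^{2}$ ($S{\left(V \right)} = 2 \left(V + V V\right) = 2 \left(V + V^{2}\right) = 2 V + 2 V^{2}$)
$P{\left(U,N \right)} = \sqrt{N^{2} + U^{2}}$
$\left(\left(109891 - 6446\right) + P{\left(J,S{\left(-18 \right)} \right)}\right) \left(9555 - 340850\right) = \left(\left(109891 - 6446\right) + \sqrt{\left(2 \left(-18\right) \left(1 - 18\right)\right)^{2} + 220^{2}}\right) \left(9555 - 340850\right) = \left(103445 + \sqrt{\left(2 \left(-18\right) \left(-17\right)\right)^{2} + 48400}\right) \left(-331295\right) = \left(103445 + \sqrt{612^{2} + 48400}\right) \left(-331295\right) = \left(103445 + \sqrt{374544 + 48400}\right) \left(-331295\right) = \left(103445 + \sqrt{422944}\right) \left(-331295\right) = \left(103445 + 4 \sqrt{26434}\right) \left(-331295\right) = -34270811275 - 1325180 \sqrt{26434}$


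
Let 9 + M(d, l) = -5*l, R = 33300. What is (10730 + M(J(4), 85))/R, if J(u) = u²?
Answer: 286/925 ≈ 0.30919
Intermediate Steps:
M(d, l) = -9 - 5*l
(10730 + M(J(4), 85))/R = (10730 + (-9 - 5*85))/33300 = (10730 + (-9 - 425))*(1/33300) = (10730 - 434)*(1/33300) = 10296*(1/33300) = 286/925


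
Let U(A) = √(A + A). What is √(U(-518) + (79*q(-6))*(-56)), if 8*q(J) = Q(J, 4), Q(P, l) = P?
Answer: √(3318 + 2*I*√259) ≈ 57.603 + 0.2794*I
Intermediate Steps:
q(J) = J/8
U(A) = √2*√A (U(A) = √(2*A) = √2*√A)
√(U(-518) + (79*q(-6))*(-56)) = √(√2*√(-518) + (79*((⅛)*(-6)))*(-56)) = √(√2*(I*√518) + (79*(-¾))*(-56)) = √(2*I*√259 - 237/4*(-56)) = √(2*I*√259 + 3318) = √(3318 + 2*I*√259)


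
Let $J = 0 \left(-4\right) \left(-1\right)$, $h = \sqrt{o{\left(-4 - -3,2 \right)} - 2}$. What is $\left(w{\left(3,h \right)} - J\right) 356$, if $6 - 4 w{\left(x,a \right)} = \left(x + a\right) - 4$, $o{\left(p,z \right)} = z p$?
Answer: $623 - 178 i \approx 623.0 - 178.0 i$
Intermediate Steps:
$o{\left(p,z \right)} = p z$
$h = 2 i$ ($h = \sqrt{\left(-4 - -3\right) 2 - 2} = \sqrt{\left(-4 + 3\right) 2 - 2} = \sqrt{\left(-1\right) 2 - 2} = \sqrt{-2 - 2} = \sqrt{-4} = 2 i \approx 2.0 i$)
$J = 0$ ($J = 0 \left(-1\right) = 0$)
$w{\left(x,a \right)} = \frac{5}{2} - \frac{a}{4} - \frac{x}{4}$ ($w{\left(x,a \right)} = \frac{3}{2} - \frac{\left(x + a\right) - 4}{4} = \frac{3}{2} - \frac{\left(a + x\right) - 4}{4} = \frac{3}{2} - \frac{-4 + a + x}{4} = \frac{3}{2} - \left(-1 + \frac{a}{4} + \frac{x}{4}\right) = \frac{5}{2} - \frac{a}{4} - \frac{x}{4}$)
$\left(w{\left(3,h \right)} - J\right) 356 = \left(\left(\frac{5}{2} - \frac{2 i}{4} - \frac{3}{4}\right) - 0\right) 356 = \left(\left(\frac{5}{2} - \frac{i}{2} - \frac{3}{4}\right) + 0\right) 356 = \left(\left(\frac{7}{4} - \frac{i}{2}\right) + 0\right) 356 = \left(\frac{7}{4} - \frac{i}{2}\right) 356 = 623 - 178 i$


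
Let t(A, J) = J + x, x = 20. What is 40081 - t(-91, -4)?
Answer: 40065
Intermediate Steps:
t(A, J) = 20 + J (t(A, J) = J + 20 = 20 + J)
40081 - t(-91, -4) = 40081 - (20 - 4) = 40081 - 1*16 = 40081 - 16 = 40065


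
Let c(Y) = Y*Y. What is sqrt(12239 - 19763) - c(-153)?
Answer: -23409 + 6*I*sqrt(209) ≈ -23409.0 + 86.741*I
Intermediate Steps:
c(Y) = Y**2
sqrt(12239 - 19763) - c(-153) = sqrt(12239 - 19763) - 1*(-153)**2 = sqrt(-7524) - 1*23409 = 6*I*sqrt(209) - 23409 = -23409 + 6*I*sqrt(209)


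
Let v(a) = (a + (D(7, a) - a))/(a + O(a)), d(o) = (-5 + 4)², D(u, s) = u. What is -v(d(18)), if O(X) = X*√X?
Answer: -7/2 ≈ -3.5000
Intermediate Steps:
d(o) = 1 (d(o) = (-1)² = 1)
O(X) = X^(3/2)
v(a) = 7/(a + a^(3/2)) (v(a) = (a + (7 - a))/(a + a^(3/2)) = 7/(a + a^(3/2)))
-v(d(18)) = -7/(1 + 1^(3/2)) = -7/(1 + 1) = -7/2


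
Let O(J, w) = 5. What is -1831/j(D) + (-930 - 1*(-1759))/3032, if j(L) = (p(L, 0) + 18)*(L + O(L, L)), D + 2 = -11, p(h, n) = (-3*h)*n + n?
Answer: 708871/54576 ≈ 12.989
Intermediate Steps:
p(h, n) = n - 3*h*n (p(h, n) = -3*h*n + n = n - 3*h*n)
D = -13 (D = -2 - 11 = -13)
j(L) = 90 + 18*L (j(L) = (0*(1 - 3*L) + 18)*(L + 5) = (0 + 18)*(5 + L) = 18*(5 + L) = 90 + 18*L)
-1831/j(D) + (-930 - 1*(-1759))/3032 = -1831/(90 + 18*(-13)) + (-930 - 1*(-1759))/3032 = -1831/(90 - 234) + (-930 + 1759)*(1/3032) = -1831/(-144) + 829*(1/3032) = -1831*(-1/144) + 829/3032 = 1831/144 + 829/3032 = 708871/54576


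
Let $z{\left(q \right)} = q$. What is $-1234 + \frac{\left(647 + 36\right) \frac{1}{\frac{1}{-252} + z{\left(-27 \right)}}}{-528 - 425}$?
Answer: $- \frac{8002521494}{6485165} \approx -1234.0$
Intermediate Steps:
$-1234 + \frac{\left(647 + 36\right) \frac{1}{\frac{1}{-252} + z{\left(-27 \right)}}}{-528 - 425} = -1234 + \frac{\left(647 + 36\right) \frac{1}{\frac{1}{-252} - 27}}{-528 - 425} = -1234 + \frac{683 \frac{1}{- \frac{1}{252} - 27}}{-953} = -1234 - \frac{683 \frac{1}{- \frac{6805}{252}}}{953} = -1234 - \frac{683 \left(- \frac{252}{6805}\right)}{953} = -1234 - - \frac{172116}{6485165} = -1234 + \frac{172116}{6485165} = - \frac{8002521494}{6485165}$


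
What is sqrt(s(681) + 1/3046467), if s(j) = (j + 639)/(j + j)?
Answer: sqrt(463491358414922703)/691548009 ≈ 0.98446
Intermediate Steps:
s(j) = (639 + j)/(2*j) (s(j) = (639 + j)/((2*j)) = (639 + j)*(1/(2*j)) = (639 + j)/(2*j))
sqrt(s(681) + 1/3046467) = sqrt((1/2)*(639 + 681)/681 + 1/3046467) = sqrt((1/2)*(1/681)*1320 + 1/3046467) = sqrt(220/227 + 1/3046467) = sqrt(670222967/691548009) = sqrt(463491358414922703)/691548009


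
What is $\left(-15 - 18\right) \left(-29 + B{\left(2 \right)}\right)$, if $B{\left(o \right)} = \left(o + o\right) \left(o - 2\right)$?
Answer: $957$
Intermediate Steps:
$B{\left(o \right)} = 2 o \left(-2 + o\right)$
$\left(-15 - 18\right) \left(-29 + B{\left(2 \right)}\right) = \left(-15 - 18\right) \left(-29 + 2 \cdot 2 \left(-2 + 2\right)\right) = \left(-15 - 18\right) \left(-29 + 2 \cdot 2 \cdot 0\right) = - 33 \left(-29 + 0\right) = \left(-33\right) \left(-29\right) = 957$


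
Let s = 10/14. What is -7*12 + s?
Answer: -583/7 ≈ -83.286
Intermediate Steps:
s = 5/7 (s = 10*(1/14) = 5/7 ≈ 0.71429)
-7*12 + s = -7*12 + 5/7 = -84 + 5/7 = -583/7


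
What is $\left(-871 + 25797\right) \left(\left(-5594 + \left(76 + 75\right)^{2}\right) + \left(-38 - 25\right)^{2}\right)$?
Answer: $527832976$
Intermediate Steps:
$\left(-871 + 25797\right) \left(\left(-5594 + \left(76 + 75\right)^{2}\right) + \left(-38 - 25\right)^{2}\right) = 24926 \left(\left(-5594 + 151^{2}\right) + \left(-63\right)^{2}\right) = 24926 \left(\left(-5594 + 22801\right) + 3969\right) = 24926 \left(17207 + 3969\right) = 24926 \cdot 21176 = 527832976$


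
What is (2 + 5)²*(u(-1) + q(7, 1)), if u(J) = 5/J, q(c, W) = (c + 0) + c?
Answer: 441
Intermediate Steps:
q(c, W) = 2*c (q(c, W) = c + c = 2*c)
(2 + 5)²*(u(-1) + q(7, 1)) = (2 + 5)²*(5/(-1) + 2*7) = 7²*(5*(-1) + 14) = 49*(-5 + 14) = 49*9 = 441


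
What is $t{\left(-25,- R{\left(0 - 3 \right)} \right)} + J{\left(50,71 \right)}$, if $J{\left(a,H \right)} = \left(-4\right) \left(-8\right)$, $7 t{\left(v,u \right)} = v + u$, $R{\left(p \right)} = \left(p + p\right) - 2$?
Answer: $\frac{207}{7} \approx 29.571$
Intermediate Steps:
$R{\left(p \right)} = -2 + 2 p$ ($R{\left(p \right)} = 2 p - 2 = -2 + 2 p$)
$t{\left(v,u \right)} = \frac{u}{7} + \frac{v}{7}$ ($t{\left(v,u \right)} = \frac{v + u}{7} = \frac{u + v}{7} = \frac{u}{7} + \frac{v}{7}$)
$J{\left(a,H \right)} = 32$
$t{\left(-25,- R{\left(0 - 3 \right)} \right)} + J{\left(50,71 \right)} = \left(\frac{\left(-1\right) \left(-2 + 2 \left(0 - 3\right)\right)}{7} + \frac{1}{7} \left(-25\right)\right) + 32 = \left(\frac{\left(-1\right) \left(-2 + 2 \left(-3\right)\right)}{7} - \frac{25}{7}\right) + 32 = \left(\frac{\left(-1\right) \left(-2 - 6\right)}{7} - \frac{25}{7}\right) + 32 = \left(\frac{\left(-1\right) \left(-8\right)}{7} - \frac{25}{7}\right) + 32 = \left(\frac{1}{7} \cdot 8 - \frac{25}{7}\right) + 32 = \left(\frac{8}{7} - \frac{25}{7}\right) + 32 = - \frac{17}{7} + 32 = \frac{207}{7}$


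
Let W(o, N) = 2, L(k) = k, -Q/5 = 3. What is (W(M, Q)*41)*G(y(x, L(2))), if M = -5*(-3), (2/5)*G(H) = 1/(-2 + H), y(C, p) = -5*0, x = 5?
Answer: -205/2 ≈ -102.50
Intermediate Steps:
Q = -15 (Q = -5*3 = -15)
y(C, p) = 0
G(H) = 5/(2*(-2 + H))
M = 15
(W(M, Q)*41)*G(y(x, L(2))) = (2*41)*(5/(2*(-2 + 0))) = 82*((5/2)/(-2)) = 82*((5/2)*(-½)) = 82*(-5/4) = -205/2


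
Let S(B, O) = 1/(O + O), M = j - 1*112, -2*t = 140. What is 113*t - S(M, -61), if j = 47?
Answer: -965019/122 ≈ -7910.0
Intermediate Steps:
t = -70 (t = -½*140 = -70)
M = -65 (M = 47 - 1*112 = 47 - 112 = -65)
S(B, O) = 1/(2*O)
113*t - S(M, -61) = 113*(-70) - 1/(2*(-61)) = -7910 - (-1)/(2*61) = -7910 - 1*(-1/122) = -7910 + 1/122 = -965019/122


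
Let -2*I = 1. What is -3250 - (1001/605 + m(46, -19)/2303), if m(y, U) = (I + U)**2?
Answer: -1647566947/506660 ≈ -3251.8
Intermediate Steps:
I = -1/2 (I = -1/2*1 = -1/2 ≈ -0.50000)
m(y, U) = (-1/2 + U)**2
-3250 - (1001/605 + m(46, -19)/2303) = -3250 - (1001/605 + ((-1 + 2*(-19))**2/4)/2303) = -3250 - (1001*(1/605) + ((-1 - 38)**2/4)*(1/2303)) = -3250 - (91/55 + ((1/4)*(-39)**2)*(1/2303)) = -3250 - (91/55 + ((1/4)*1521)*(1/2303)) = -3250 - (91/55 + (1521/4)*(1/2303)) = -3250 - (91/55 + 1521/9212) = -3250 - 1*921947/506660 = -3250 - 921947/506660 = -1647566947/506660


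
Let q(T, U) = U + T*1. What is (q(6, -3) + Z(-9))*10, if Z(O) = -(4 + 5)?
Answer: -60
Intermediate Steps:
q(T, U) = T + U (q(T, U) = U + T = T + U)
Z(O) = -9 (Z(O) = -1*9 = -9)
(q(6, -3) + Z(-9))*10 = ((6 - 3) - 9)*10 = (3 - 9)*10 = -6*10 = -60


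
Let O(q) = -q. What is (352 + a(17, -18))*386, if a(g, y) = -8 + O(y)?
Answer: 139732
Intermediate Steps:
a(g, y) = -8 - y
(352 + a(17, -18))*386 = (352 + (-8 - 1*(-18)))*386 = (352 + (-8 + 18))*386 = (352 + 10)*386 = 362*386 = 139732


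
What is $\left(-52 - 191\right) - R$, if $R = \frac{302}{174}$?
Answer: $- \frac{21292}{87} \approx -244.74$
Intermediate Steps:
$R = \frac{151}{87}$ ($R = 302 \cdot \frac{1}{174} = \frac{151}{87} \approx 1.7356$)
$\left(-52 - 191\right) - R = \left(-52 - 191\right) - \frac{151}{87} = -243 - \frac{151}{87} = - \frac{21292}{87}$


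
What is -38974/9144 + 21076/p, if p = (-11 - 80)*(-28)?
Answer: 11676649/2912364 ≈ 4.0093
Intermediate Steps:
p = 2548 (p = -91*(-28) = 2548)
-38974/9144 + 21076/p = -38974/9144 + 21076/2548 = -38974*1/9144 + 21076*(1/2548) = -19487/4572 + 5269/637 = 11676649/2912364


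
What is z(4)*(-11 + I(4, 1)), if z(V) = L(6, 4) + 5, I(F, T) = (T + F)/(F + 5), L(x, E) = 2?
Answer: -658/9 ≈ -73.111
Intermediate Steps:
I(F, T) = (F + T)/(5 + F)
z(V) = 7 (z(V) = 2 + 5 = 7)
z(4)*(-11 + I(4, 1)) = 7*(-11 + (4 + 1)/(5 + 4)) = 7*(-11 + 5/9) = 7*(-94/9) = -658/9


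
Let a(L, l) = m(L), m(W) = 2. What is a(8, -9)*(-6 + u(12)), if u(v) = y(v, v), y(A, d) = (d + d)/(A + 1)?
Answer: -108/13 ≈ -8.3077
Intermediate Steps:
a(L, l) = 2
y(A, d) = 2*d/(1 + A) (y(A, d) = (2*d)/(1 + A) = 2*d/(1 + A))
u(v) = 2*v/(1 + v)
a(8, -9)*(-6 + u(12)) = 2*(-6 + 2*12/(1 + 12)) = 2*(-6 + 2*12/13) = 2*(-6 + 2*12*(1/13)) = 2*(-6 + 24/13) = 2*(-54/13) = -108/13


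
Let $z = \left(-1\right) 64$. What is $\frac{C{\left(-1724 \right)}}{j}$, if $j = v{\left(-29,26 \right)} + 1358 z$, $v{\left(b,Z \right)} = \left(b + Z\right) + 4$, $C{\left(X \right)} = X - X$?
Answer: $0$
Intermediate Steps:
$C{\left(X \right)} = 0$
$v{\left(b,Z \right)} = 4 + Z + b$ ($v{\left(b,Z \right)} = \left(Z + b\right) + 4 = 4 + Z + b$)
$z = -64$
$j = -86911$ ($j = \left(4 + 26 - 29\right) + 1358 \left(-64\right) = 1 - 86912 = -86911$)
$\frac{C{\left(-1724 \right)}}{j} = \frac{0}{-86911} = 0 \left(- \frac{1}{86911}\right) = 0$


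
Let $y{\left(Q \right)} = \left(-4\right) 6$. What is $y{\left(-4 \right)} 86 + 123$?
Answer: $-1941$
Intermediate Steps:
$y{\left(Q \right)} = -24$
$y{\left(-4 \right)} 86 + 123 = \left(-24\right) 86 + 123 = -2064 + 123 = -1941$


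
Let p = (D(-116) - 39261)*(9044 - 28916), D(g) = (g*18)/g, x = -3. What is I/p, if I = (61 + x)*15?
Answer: 145/129972816 ≈ 1.1156e-6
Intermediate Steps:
I = 870 (I = (61 - 3)*15 = 58*15 = 870)
D(g) = 18 (D(g) = (18*g)/g = 18)
p = 779836896 (p = (18 - 39261)*(9044 - 28916) = -39243*(-19872) = 779836896)
I/p = 870/779836896 = 870*(1/779836896) = 145/129972816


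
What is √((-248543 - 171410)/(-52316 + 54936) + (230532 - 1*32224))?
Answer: √340041289585/1310 ≈ 445.14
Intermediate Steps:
√((-248543 - 171410)/(-52316 + 54936) + (230532 - 1*32224)) = √(-419953/2620 + (230532 - 32224)) = √(-419953*1/2620 + 198308) = √(-419953/2620 + 198308) = √(519147007/2620) = √340041289585/1310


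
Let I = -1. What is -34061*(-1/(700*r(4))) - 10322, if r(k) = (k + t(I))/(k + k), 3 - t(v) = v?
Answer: -7191339/700 ≈ -10273.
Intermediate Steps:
t(v) = 3 - v
r(k) = (4 + k)/(2*k) (r(k) = (k + (3 - 1*(-1)))/(k + k) = (k + (3 + 1))/((2*k)) = (k + 4)*(1/(2*k)) = (4 + k)*(1/(2*k)) = (4 + k)/(2*k))
-34061*(-1/(700*r(4))) - 10322 = -34061*(-2/(175*(4 + 4))) - 10322 = -34061/(-25*8/(2*4)*28) - 10322 = -34061/(-25*1*28) - 10322 = -34061/((-25*28)) - 10322 = -34061/(-700) - 10322 = -34061*(-1/700) - 10322 = 34061/700 - 10322 = -7191339/700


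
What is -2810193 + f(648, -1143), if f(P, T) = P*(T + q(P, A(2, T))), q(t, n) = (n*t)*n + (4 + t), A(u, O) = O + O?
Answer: 2194329515223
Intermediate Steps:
A(u, O) = 2*O
q(t, n) = 4 + t + t*n² (q(t, n) = t*n² + (4 + t) = 4 + t + t*n²)
f(P, T) = P*(4 + P + T + 4*P*T²) (f(P, T) = P*(T + (4 + P + P*(2*T)²)) = P*(T + (4 + P + P*(4*T²))) = P*(T + (4 + P + 4*P*T²)) = P*(4 + P + T + 4*P*T²))
-2810193 + f(648, -1143) = -2810193 + 648*(4 + 648 - 1143 + 4*648*(-1143)²) = -2810193 + 648*(4 + 648 - 1143 + 4*648*1306449) = -2810193 + 648*(4 + 648 - 1143 + 3386315808) = -2810193 + 648*3386315317 = -2810193 + 2194332325416 = 2194329515223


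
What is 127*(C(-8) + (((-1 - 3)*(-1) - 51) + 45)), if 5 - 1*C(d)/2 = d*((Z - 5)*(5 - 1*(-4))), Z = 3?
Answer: -35560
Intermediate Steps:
C(d) = 10 + 36*d (C(d) = 10 - 2*d*(3 - 5)*(5 - 1*(-4)) = 10 - 2*d*(-2*(5 + 4)) = 10 - 2*d*(-2*9) = 10 - 2*d*(-18) = 10 - (-36)*d = 10 + 36*d)
127*(C(-8) + (((-1 - 3)*(-1) - 51) + 45)) = 127*((10 + 36*(-8)) + (((-1 - 3)*(-1) - 51) + 45)) = 127*((10 - 288) + ((-4*(-1) - 51) + 45)) = 127*(-278 + ((4 - 51) + 45)) = 127*(-278 + (-47 + 45)) = 127*(-278 - 2) = 127*(-280) = -35560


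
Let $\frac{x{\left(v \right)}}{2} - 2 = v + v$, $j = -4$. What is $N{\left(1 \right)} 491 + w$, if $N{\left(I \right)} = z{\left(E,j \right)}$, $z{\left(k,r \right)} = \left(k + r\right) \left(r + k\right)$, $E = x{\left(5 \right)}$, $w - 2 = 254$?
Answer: $196656$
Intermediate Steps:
$w = 256$ ($w = 2 + 254 = 256$)
$x{\left(v \right)} = 4 + 4 v$ ($x{\left(v \right)} = 4 + 2 \left(v + v\right) = 4 + 2 \cdot 2 v = 4 + 4 v$)
$E = 24$ ($E = 4 + 4 \cdot 5 = 4 + 20 = 24$)
$z{\left(k,r \right)} = \left(k + r\right)^{2}$ ($z{\left(k,r \right)} = \left(k + r\right) \left(k + r\right) = \left(k + r\right)^{2}$)
$N{\left(I \right)} = 400$ ($N{\left(I \right)} = \left(24 - 4\right)^{2} = 20^{2} = 400$)
$N{\left(1 \right)} 491 + w = 400 \cdot 491 + 256 = 196400 + 256 = 196656$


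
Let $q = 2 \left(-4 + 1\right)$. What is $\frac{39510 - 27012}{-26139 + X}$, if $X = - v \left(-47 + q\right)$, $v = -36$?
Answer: $- \frac{4166}{9349} \approx -0.44561$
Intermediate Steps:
$q = -6$ ($q = 2 \left(-3\right) = -6$)
$X = -1908$ ($X = - \left(-36\right) \left(-47 - 6\right) = - \left(-36\right) \left(-53\right) = \left(-1\right) 1908 = -1908$)
$\frac{39510 - 27012}{-26139 + X} = \frac{39510 - 27012}{-26139 - 1908} = \frac{12498}{-28047} = 12498 \left(- \frac{1}{28047}\right) = - \frac{4166}{9349}$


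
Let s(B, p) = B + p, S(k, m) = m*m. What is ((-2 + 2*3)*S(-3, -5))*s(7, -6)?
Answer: 100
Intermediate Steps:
S(k, m) = m²
((-2 + 2*3)*S(-3, -5))*s(7, -6) = ((-2 + 2*3)*(-5)²)*(7 - 6) = ((-2 + 6)*25)*1 = (4*25)*1 = 100*1 = 100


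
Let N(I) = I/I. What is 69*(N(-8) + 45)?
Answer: 3174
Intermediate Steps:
N(I) = 1
69*(N(-8) + 45) = 69*(1 + 45) = 69*46 = 3174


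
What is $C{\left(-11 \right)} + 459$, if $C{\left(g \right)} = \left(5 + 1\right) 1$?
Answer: $465$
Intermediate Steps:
$C{\left(g \right)} = 6$ ($C{\left(g \right)} = 6 \cdot 1 = 6$)
$C{\left(-11 \right)} + 459 = 6 + 459 = 465$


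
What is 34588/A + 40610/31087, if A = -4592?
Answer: -31741287/5098268 ≈ -6.2259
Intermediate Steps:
34588/A + 40610/31087 = 34588/(-4592) + 40610/31087 = 34588*(-1/4592) + 40610*(1/31087) = -8647/1148 + 40610/31087 = -31741287/5098268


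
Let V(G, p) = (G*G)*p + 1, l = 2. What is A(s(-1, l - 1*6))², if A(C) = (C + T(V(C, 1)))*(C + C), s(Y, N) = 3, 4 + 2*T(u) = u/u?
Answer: 81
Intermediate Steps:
V(G, p) = 1 + p*G² (V(G, p) = G²*p + 1 = p*G² + 1 = 1 + p*G²)
T(u) = -3/2 (T(u) = -2 + (u/u)/2 = -2 + (½)*1 = -2 + ½ = -3/2)
A(C) = 2*C*(-3/2 + C) (A(C) = (C - 3/2)*(C + C) = (-3/2 + C)*(2*C) = 2*C*(-3/2 + C))
A(s(-1, l - 1*6))² = (3*(-3 + 2*3))² = (3*(-3 + 6))² = (3*3)² = 9² = 81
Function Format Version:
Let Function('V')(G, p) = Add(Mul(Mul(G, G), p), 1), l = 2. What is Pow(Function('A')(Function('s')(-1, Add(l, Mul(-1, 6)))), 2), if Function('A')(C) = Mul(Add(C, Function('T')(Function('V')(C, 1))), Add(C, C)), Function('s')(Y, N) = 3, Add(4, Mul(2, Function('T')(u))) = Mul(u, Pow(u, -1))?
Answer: 81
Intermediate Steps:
Function('V')(G, p) = Add(1, Mul(p, Pow(G, 2))) (Function('V')(G, p) = Add(Mul(Pow(G, 2), p), 1) = Add(Mul(p, Pow(G, 2)), 1) = Add(1, Mul(p, Pow(G, 2))))
Function('T')(u) = Rational(-3, 2) (Function('T')(u) = Add(-2, Mul(Rational(1, 2), Mul(u, Pow(u, -1)))) = Add(-2, Mul(Rational(1, 2), 1)) = Add(-2, Rational(1, 2)) = Rational(-3, 2))
Function('A')(C) = Mul(2, C, Add(Rational(-3, 2), C)) (Function('A')(C) = Mul(Add(C, Rational(-3, 2)), Add(C, C)) = Mul(Add(Rational(-3, 2), C), Mul(2, C)) = Mul(2, C, Add(Rational(-3, 2), C)))
Pow(Function('A')(Function('s')(-1, Add(l, Mul(-1, 6)))), 2) = Pow(Mul(3, Add(-3, Mul(2, 3))), 2) = Pow(Mul(3, Add(-3, 6)), 2) = Pow(Mul(3, 3), 2) = Pow(9, 2) = 81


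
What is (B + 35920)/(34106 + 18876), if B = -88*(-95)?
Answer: 22140/26491 ≈ 0.83576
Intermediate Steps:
B = 8360
(B + 35920)/(34106 + 18876) = (8360 + 35920)/(34106 + 18876) = 44280/52982 = 44280*(1/52982) = 22140/26491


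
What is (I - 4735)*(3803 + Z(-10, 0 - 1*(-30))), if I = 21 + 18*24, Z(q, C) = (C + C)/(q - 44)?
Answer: -146517194/9 ≈ -1.6280e+7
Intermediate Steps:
Z(q, C) = 2*C/(-44 + q) (Z(q, C) = (2*C)/(-44 + q) = 2*C/(-44 + q))
I = 453 (I = 21 + 432 = 453)
(I - 4735)*(3803 + Z(-10, 0 - 1*(-30))) = (453 - 4735)*(3803 + 2*(0 - 1*(-30))/(-44 - 10)) = -4282*(3803 + 2*(0 + 30)/(-54)) = -4282*(3803 + 2*30*(-1/54)) = -4282*(3803 - 10/9) = -4282*34217/9 = -146517194/9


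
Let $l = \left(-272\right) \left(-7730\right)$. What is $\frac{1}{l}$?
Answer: $\frac{1}{2102560} \approx 4.7561 \cdot 10^{-7}$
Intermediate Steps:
$l = 2102560$
$\frac{1}{l} = \frac{1}{2102560}$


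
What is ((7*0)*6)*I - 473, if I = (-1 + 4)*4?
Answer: -473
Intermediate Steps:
I = 12 (I = 3*4 = 12)
((7*0)*6)*I - 473 = ((7*0)*6)*12 - 473 = (0*6)*12 - 473 = 0*12 - 473 = 0 - 473 = -473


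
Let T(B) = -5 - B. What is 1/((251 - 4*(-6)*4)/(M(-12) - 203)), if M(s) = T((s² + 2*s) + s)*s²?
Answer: -16475/347 ≈ -47.478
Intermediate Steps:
M(s) = s²*(-5 - s² - 3*s) (M(s) = (-5 - ((s² + 2*s) + s))*s² = (-5 - (s² + 3*s))*s² = (-5 + (-s² - 3*s))*s² = (-5 - s² - 3*s)*s² = s²*(-5 - s² - 3*s))
1/((251 - 4*(-6)*4)/(M(-12) - 203)) = 1/((251 - 4*(-6)*4)/((-12)²*(-5 - 1*(-12)*(3 - 12)) - 203)) = 1/((251 + 24*4)/(144*(-5 - 1*(-12)*(-9)) - 203)) = 1/((251 + 96)/(144*(-5 - 108) - 203)) = 1/(347/(144*(-113) - 203)) = 1/(347/(-16272 - 203)) = 1/(347/(-16475)) = 1/(347*(-1/16475)) = 1/(-347/16475) = -16475/347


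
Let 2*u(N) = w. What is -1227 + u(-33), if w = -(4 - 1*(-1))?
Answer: -2459/2 ≈ -1229.5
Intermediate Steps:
w = -5 (w = -(4 + 1) = -1*5 = -5)
u(N) = -5/2 (u(N) = (½)*(-5) = -5/2)
-1227 + u(-33) = -1227 - 5/2 = -2459/2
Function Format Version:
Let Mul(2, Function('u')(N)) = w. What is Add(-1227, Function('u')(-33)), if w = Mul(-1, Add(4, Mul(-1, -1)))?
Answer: Rational(-2459, 2) ≈ -1229.5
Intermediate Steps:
w = -5 (w = Mul(-1, Add(4, 1)) = Mul(-1, 5) = -5)
Function('u')(N) = Rational(-5, 2) (Function('u')(N) = Mul(Rational(1, 2), -5) = Rational(-5, 2))
Add(-1227, Function('u')(-33)) = Add(-1227, Rational(-5, 2)) = Rational(-2459, 2)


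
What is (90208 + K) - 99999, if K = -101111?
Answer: -110902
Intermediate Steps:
(90208 + K) - 99999 = (90208 - 101111) - 99999 = -10903 - 99999 = -110902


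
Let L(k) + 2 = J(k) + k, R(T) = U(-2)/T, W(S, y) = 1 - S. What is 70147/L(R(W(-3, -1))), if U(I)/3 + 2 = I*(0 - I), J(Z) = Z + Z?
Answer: -140294/31 ≈ -4525.6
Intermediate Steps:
J(Z) = 2*Z
U(I) = -6 - 3*I**2 (U(I) = -6 + 3*(I*(0 - I)) = -6 + 3*(I*(-I)) = -6 + 3*(-I**2) = -6 - 3*I**2)
R(T) = -18/T (R(T) = (-6 - 3*(-2)**2)/T = (-6 - 3*4)/T = (-6 - 12)/T = -18/T)
L(k) = -2 + 3*k (L(k) = -2 + (2*k + k) = -2 + 3*k)
70147/L(R(W(-3, -1))) = 70147/(-2 + 3*(-18/(1 - 1*(-3)))) = 70147/(-2 + 3*(-18/(1 + 3))) = 70147/(-2 + 3*(-18/4)) = 70147/(-2 + 3*(-18*1/4)) = 70147/(-2 + 3*(-9/2)) = 70147/(-2 - 27/2) = 70147/(-31/2) = 70147*(-2/31) = -140294/31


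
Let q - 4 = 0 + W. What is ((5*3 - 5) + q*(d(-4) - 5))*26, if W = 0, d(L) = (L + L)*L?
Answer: 3068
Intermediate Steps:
d(L) = 2*L² (d(L) = (2*L)*L = 2*L²)
q = 4 (q = 4 + (0 + 0) = 4 + 0 = 4)
((5*3 - 5) + q*(d(-4) - 5))*26 = ((5*3 - 5) + 4*(2*(-4)² - 5))*26 = ((15 - 5) + 4*(2*16 - 5))*26 = (10 + 4*(32 - 5))*26 = (10 + 4*27)*26 = (10 + 108)*26 = 118*26 = 3068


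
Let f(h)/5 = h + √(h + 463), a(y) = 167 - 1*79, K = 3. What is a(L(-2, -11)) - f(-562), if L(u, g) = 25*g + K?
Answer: 2898 - 15*I*√11 ≈ 2898.0 - 49.749*I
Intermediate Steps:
L(u, g) = 3 + 25*g (L(u, g) = 25*g + 3 = 3 + 25*g)
a(y) = 88 (a(y) = 167 - 79 = 88)
f(h) = 5*h + 5*√(463 + h) (f(h) = 5*(h + √(h + 463)) = 5*(h + √(463 + h)) = 5*h + 5*√(463 + h))
a(L(-2, -11)) - f(-562) = 88 - (5*(-562) + 5*√(463 - 562)) = 88 - (-2810 + 5*√(-99)) = 88 - (-2810 + 5*(3*I*√11)) = 88 - (-2810 + 15*I*√11) = 88 + (2810 - 15*I*√11) = 2898 - 15*I*√11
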